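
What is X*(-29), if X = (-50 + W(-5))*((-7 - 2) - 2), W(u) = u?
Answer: -17545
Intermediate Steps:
X = 605 (X = (-50 - 5)*((-7 - 2) - 2) = -55*(-9 - 2) = -55*(-11) = 605)
X*(-29) = 605*(-29) = -17545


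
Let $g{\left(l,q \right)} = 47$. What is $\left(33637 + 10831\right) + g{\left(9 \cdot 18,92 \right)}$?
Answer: $44515$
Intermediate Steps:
$\left(33637 + 10831\right) + g{\left(9 \cdot 18,92 \right)} = \left(33637 + 10831\right) + 47 = 44468 + 47 = 44515$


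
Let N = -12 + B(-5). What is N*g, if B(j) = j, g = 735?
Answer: -12495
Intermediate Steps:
N = -17 (N = -12 - 5 = -17)
N*g = -17*735 = -12495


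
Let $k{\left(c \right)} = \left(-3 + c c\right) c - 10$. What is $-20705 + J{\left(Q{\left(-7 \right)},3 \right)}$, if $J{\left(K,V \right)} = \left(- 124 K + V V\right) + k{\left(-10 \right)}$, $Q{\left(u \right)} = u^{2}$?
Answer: $-27752$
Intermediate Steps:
$k{\left(c \right)} = -10 + c \left(-3 + c^{2}\right)$ ($k{\left(c \right)} = \left(-3 + c^{2}\right) c - 10 = c \left(-3 + c^{2}\right) - 10 = -10 + c \left(-3 + c^{2}\right)$)
$J{\left(K,V \right)} = -980 + V^{2} - 124 K$ ($J{\left(K,V \right)} = \left(- 124 K + V V\right) - \left(-20 + 1000\right) = \left(- 124 K + V^{2}\right) - 980 = \left(V^{2} - 124 K\right) - 980 = -980 + V^{2} - 124 K$)
$-20705 + J{\left(Q{\left(-7 \right)},3 \right)} = -20705 - \left(980 - 9 + 6076\right) = -20705 - 7047 = -27752$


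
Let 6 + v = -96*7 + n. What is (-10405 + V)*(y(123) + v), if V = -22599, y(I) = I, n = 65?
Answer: 16171960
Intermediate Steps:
v = -613 (v = -6 + (-96*7 + 65) = -6 + (-672 + 65) = -6 - 607 = -613)
(-10405 + V)*(y(123) + v) = (-10405 - 22599)*(123 - 613) = -33004*(-490) = 16171960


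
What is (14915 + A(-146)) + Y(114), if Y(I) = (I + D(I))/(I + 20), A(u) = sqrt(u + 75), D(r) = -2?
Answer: 999361/67 + I*sqrt(71) ≈ 14916.0 + 8.4261*I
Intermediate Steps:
A(u) = sqrt(75 + u)
Y(I) = (-2 + I)/(20 + I) (Y(I) = (I - 2)/(I + 20) = (-2 + I)/(20 + I))
(14915 + A(-146)) + Y(114) = (14915 + sqrt(75 - 146)) + (-2 + 114)/(20 + 114) = (14915 + sqrt(-71)) + 112/134 = (14915 + I*sqrt(71)) + (1/134)*112 = (14915 + I*sqrt(71)) + 56/67 = 999361/67 + I*sqrt(71)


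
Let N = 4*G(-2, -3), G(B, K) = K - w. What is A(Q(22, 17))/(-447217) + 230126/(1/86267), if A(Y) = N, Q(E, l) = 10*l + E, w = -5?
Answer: 8878276944656306/447217 ≈ 1.9852e+10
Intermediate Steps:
Q(E, l) = E + 10*l
G(B, K) = 5 + K (G(B, K) = K - 1*(-5) = K + 5 = 5 + K)
N = 8 (N = 4*(5 - 3) = 4*2 = 8)
A(Y) = 8
A(Q(22, 17))/(-447217) + 230126/(1/86267) = 8/(-447217) + 230126/(1/86267) = 8*(-1/447217) + 230126/(1/86267) = -8/447217 + 230126*86267 = -8/447217 + 19852279642 = 8878276944656306/447217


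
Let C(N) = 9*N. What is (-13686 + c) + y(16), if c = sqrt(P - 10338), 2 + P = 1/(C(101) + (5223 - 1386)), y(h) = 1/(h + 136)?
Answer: -2080271/152 + I*sqrt(232903490694)/4746 ≈ -13686.0 + 101.69*I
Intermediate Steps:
y(h) = 1/(136 + h)
P = -9491/4746 (P = -2 + 1/(9*101 + (5223 - 1386)) = -2 + 1/(909 + 3837) = -2 + 1/4746 = -9491/4746 ≈ -1.9998)
c = I*sqrt(232903490694)/4746 (c = sqrt(-9491/4746 - 10338) = sqrt(-49073639/4746) = I*sqrt(232903490694)/4746 ≈ 101.69*I)
(-13686 + c) + y(16) = (-13686 + I*sqrt(232903490694)/4746) + 1/(136 + 16) = (-13686 + I*sqrt(232903490694)/4746) + 1/152 = -2080271/152 + I*sqrt(232903490694)/4746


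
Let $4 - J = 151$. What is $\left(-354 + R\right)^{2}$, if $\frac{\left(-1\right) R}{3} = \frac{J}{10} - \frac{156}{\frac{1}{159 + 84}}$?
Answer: $\frac{1286275807881}{100} \approx 1.2863 \cdot 10^{10}$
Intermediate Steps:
$J = -147$ ($J = 4 - 151 = -147$)
$R = \frac{1137681}{10}$ ($R = - 3 \left(- \frac{147}{10} - \frac{156}{\frac{1}{159 + 84}}\right) = - 3 \left(\left(-147\right) \frac{1}{10} - \frac{156}{\frac{1}{243}}\right) = - 3 \left(- \frac{147}{10} - 156 \frac{1}{\frac{1}{243}}\right) = - 3 \left(- \frac{147}{10} - 37908\right) = \left(-3\right) \left(- \frac{379227}{10}\right) = \frac{1137681}{10} \approx 1.1377 \cdot 10^{5}$)
$\left(-354 + R\right)^{2} = \left(-354 + \frac{1137681}{10}\right)^{2} = \left(\frac{1134141}{10}\right)^{2} = \frac{1286275807881}{100}$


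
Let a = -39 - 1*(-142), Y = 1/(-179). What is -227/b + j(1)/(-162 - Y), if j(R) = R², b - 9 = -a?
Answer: 6565493/2725718 ≈ 2.4087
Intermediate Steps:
Y = -1/179 ≈ -0.0055866
a = 103 (a = -39 + 142 = 103)
b = -94 (b = 9 - 1*103 = 9 - 103 = -94)
-227/b + j(1)/(-162 - Y) = -227/(-94) + 1²/(-162 - 1*(-1/179)) = -227*(-1/94) + 1/(-162 + 1/179) = 227/94 + 1/(-28997/179) = 227/94 + 1*(-179/28997) = 227/94 - 179/28997 = 6565493/2725718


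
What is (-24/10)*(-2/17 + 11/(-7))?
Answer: 2412/595 ≈ 4.0538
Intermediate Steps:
(-24/10)*(-2/17 + 11/(-7)) = ((1/10)*(-24))*(-2*1/17 + 11*(-1/7)) = -12*(-2/17 - 11/7)/5 = -12/5*(-201/119) = 2412/595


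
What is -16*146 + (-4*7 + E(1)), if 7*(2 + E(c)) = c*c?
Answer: -16561/7 ≈ -2365.9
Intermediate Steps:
E(c) = -2 + c²/7 (E(c) = -2 + (c*c)/7 = -2 + c²/7)
-16*146 + (-4*7 + E(1)) = -16*146 + (-4*7 + (-2 + (⅐)*1²)) = -2336 + (-28 + (-2 + (⅐)*1)) = -2336 + (-28 + (-2 + ⅐)) = -2336 + (-28 - 13/7) = -2336 - 209/7 = -16561/7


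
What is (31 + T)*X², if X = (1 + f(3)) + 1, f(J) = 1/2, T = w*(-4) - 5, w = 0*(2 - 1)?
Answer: 325/2 ≈ 162.50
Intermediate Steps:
w = 0 (w = 0*1 = 0)
T = -5 (T = 0*(-4) - 5 = 0 - 5 = -5)
f(J) = ½
X = 5/2 (X = (1 + ½) + 1 = 3/2 + 1 = 5/2 ≈ 2.5000)
(31 + T)*X² = (31 - 5)*(5/2)² = 26*(25/4) = 325/2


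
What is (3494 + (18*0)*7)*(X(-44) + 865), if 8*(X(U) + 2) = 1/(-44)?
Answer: 530694925/176 ≈ 3.0153e+6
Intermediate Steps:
X(U) = -705/352 (X(U) = -2 + (⅛)/(-44) = -2 + (⅛)*(-1/44) = -2 - 1/352 = -705/352)
(3494 + (18*0)*7)*(X(-44) + 865) = (3494 + (18*0)*7)*(-705/352 + 865) = (3494 + 0*7)*(303775/352) = (3494 + 0)*(303775/352) = 3494*(303775/352) = 530694925/176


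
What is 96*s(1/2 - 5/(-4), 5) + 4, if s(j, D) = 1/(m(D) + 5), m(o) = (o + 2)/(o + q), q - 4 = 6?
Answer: 884/41 ≈ 21.561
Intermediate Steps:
q = 10 (q = 4 + 6 = 10)
m(o) = (2 + o)/(10 + o) (m(o) = (o + 2)/(o + 10) = (2 + o)/(10 + o))
s(j, D) = 1/(5 + (2 + D)/(10 + D)) (s(j, D) = 1/((2 + D)/(10 + D) + 5) = 1/(5 + (2 + D)/(10 + D)))
96*s(1/2 - 5/(-4), 5) + 4 = 96*((10 + 5)/(2*(26 + 3*5))) + 4 = 96*((½)*15/(26 + 15)) + 4 = 96*((½)*15/41) + 4 = 96*((½)*(1/41)*15) + 4 = 96*(15/82) + 4 = 720/41 + 4 = 884/41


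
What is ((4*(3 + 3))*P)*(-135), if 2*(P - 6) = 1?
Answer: -21060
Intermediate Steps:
P = 13/2 (P = 6 + (½)*1 = 6 + ½ = 13/2 ≈ 6.5000)
((4*(3 + 3))*P)*(-135) = ((4*(3 + 3))*(13/2))*(-135) = ((4*6)*(13/2))*(-135) = (24*(13/2))*(-135) = 156*(-135) = -21060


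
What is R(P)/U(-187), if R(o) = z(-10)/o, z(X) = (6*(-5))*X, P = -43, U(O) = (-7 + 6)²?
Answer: -300/43 ≈ -6.9767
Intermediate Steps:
U(O) = 1 (U(O) = (-1)² = 1)
z(X) = -30*X
R(o) = 300/o (R(o) = (-30*(-10))/o = 300/o)
R(P)/U(-187) = (300/(-43))/1 = (300*(-1/43))*1 = -300/43*1 = -300/43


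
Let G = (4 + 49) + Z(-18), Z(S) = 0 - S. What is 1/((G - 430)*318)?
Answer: -1/114162 ≈ -8.7595e-6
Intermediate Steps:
Z(S) = -S
G = 71 (G = (4 + 49) - 1*(-18) = 53 + 18 = 71)
1/((G - 430)*318) = 1/((71 - 430)*318) = (1/318)/(-359) = -1/359*1/318 = -1/114162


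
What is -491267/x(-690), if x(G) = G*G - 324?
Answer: -70181/67968 ≈ -1.0326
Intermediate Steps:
x(G) = -324 + G**2 (x(G) = G**2 - 324 = -324 + G**2)
-491267/x(-690) = -491267/(-324 + (-690)**2) = -491267/(-324 + 476100) = -491267/475776 = -491267*1/475776 = -70181/67968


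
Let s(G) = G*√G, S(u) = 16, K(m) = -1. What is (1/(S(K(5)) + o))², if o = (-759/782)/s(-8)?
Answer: 1183744/(17408 - 33*I*√2)² ≈ 0.0039062 + 2.0944e-5*I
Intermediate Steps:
s(G) = G^(3/2)
o = -33*I*√2/1088 (o = (-759/782)/((-8)^(3/2)) = (-759*1/782)/((-16*I*√2)) = -33*I*√2/1088 ≈ -0.042894*I)
(1/(S(K(5)) + o))² = (1/(16 - 33*I*√2/1088))² = (16 - 33*I*√2/1088)⁻²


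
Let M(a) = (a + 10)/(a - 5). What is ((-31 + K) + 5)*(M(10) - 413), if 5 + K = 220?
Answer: -77301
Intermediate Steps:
K = 215 (K = -5 + 220 = 215)
M(a) = (10 + a)/(-5 + a)
((-31 + K) + 5)*(M(10) - 413) = ((-31 + 215) + 5)*((10 + 10)/(-5 + 10) - 413) = (184 + 5)*(20/5 - 413) = 189*((⅕)*20 - 413) = 189*(4 - 413) = 189*(-409) = -77301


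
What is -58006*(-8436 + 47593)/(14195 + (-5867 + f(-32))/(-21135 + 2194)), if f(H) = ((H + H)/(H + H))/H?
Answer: -1376687001037504/8603947585 ≈ -1.6001e+5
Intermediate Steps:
f(H) = 1/H (f(H) = ((2*H)/((2*H)))/H = ((2*H)*(1/(2*H)))/H = 1/H)
-58006*(-8436 + 47593)/(14195 + (-5867 + f(-32))/(-21135 + 2194)) = -58006*(-8436 + 47593)/(14195 + (-5867 + 1/(-32))/(-21135 + 2194)) = -58006*39157/(14195 + (-5867 - 1/32)/(-18941)) = -58006*39157/(14195 - 187745/32*(-1/18941)) = -58006*39157/(14195 + 187745/606112) = -58006/((8603947585/606112)*(1/39157)) = -58006/8603947585/23733527584 = -58006*23733527584/8603947585 = -1376687001037504/8603947585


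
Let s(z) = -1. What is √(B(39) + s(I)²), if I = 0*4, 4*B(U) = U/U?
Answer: √5/2 ≈ 1.1180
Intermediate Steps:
B(U) = ¼ (B(U) = (U/U)/4 = (¼)*1 = ¼)
I = 0
√(B(39) + s(I)²) = √(¼ + (-1)²) = √(¼ + 1) = √(5/4) = √5/2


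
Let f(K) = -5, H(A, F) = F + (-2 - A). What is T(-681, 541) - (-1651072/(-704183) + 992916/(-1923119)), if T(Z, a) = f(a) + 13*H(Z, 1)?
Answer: 11962125776008855/1354227706777 ≈ 8833.2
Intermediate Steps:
H(A, F) = -2 + F - A
T(Z, a) = -18 - 13*Z (T(Z, a) = -5 + 13*(-2 + 1 - Z) = -5 + 13*(-1 - Z) = -5 + (-13 - 13*Z) = -18 - 13*Z)
T(-681, 541) - (-1651072/(-704183) + 992916/(-1923119)) = (-18 - 13*(-681)) - (-1651072/(-704183) + 992916/(-1923119)) = (-18 + 8853) - (-1651072*(-1/704183) + 992916*(-1/1923119)) = 8835 - (1651072/704183 - 992916/1923119) = 8835 - 1*2476013365940/1354227706777 = 8835 - 2476013365940/1354227706777 = 11962125776008855/1354227706777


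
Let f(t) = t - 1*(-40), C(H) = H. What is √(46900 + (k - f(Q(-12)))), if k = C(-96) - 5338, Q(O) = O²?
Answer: √41282 ≈ 203.18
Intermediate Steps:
f(t) = 40 + t (f(t) = t + 40 = 40 + t)
k = -5434 (k = -96 - 5338 = -5434)
√(46900 + (k - f(Q(-12)))) = √(46900 + (-5434 - (40 + (-12)²))) = √(46900 + (-5434 - (40 + 144))) = √(46900 + (-5434 - 1*184)) = √(46900 + (-5434 - 184)) = √(46900 - 5618) = √41282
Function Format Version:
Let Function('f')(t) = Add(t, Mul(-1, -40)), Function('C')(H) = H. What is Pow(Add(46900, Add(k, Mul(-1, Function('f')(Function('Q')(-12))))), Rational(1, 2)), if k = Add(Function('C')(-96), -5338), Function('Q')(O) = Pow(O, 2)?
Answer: Pow(41282, Rational(1, 2)) ≈ 203.18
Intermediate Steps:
Function('f')(t) = Add(40, t) (Function('f')(t) = Add(t, 40) = Add(40, t))
k = -5434 (k = Add(-96, -5338) = -5434)
Pow(Add(46900, Add(k, Mul(-1, Function('f')(Function('Q')(-12))))), Rational(1, 2)) = Pow(Add(46900, Add(-5434, Mul(-1, Add(40, Pow(-12, 2))))), Rational(1, 2)) = Pow(Add(46900, Add(-5434, Mul(-1, Add(40, 144)))), Rational(1, 2)) = Pow(Add(46900, Add(-5434, Mul(-1, 184))), Rational(1, 2)) = Pow(Add(46900, Add(-5434, -184)), Rational(1, 2)) = Pow(Add(46900, -5618), Rational(1, 2)) = Pow(41282, Rational(1, 2))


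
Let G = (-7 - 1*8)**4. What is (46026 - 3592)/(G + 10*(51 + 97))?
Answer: 42434/52105 ≈ 0.81439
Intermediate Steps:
G = 50625 (G = (-7 - 8)**4 = (-15)**4 = 50625)
(46026 - 3592)/(G + 10*(51 + 97)) = (46026 - 3592)/(50625 + 10*(51 + 97)) = 42434/(50625 + 10*148) = 42434/(50625 + 1480) = 42434/52105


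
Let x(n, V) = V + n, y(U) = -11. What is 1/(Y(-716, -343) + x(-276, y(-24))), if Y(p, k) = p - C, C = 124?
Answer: -1/1127 ≈ -0.00088731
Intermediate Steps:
Y(p, k) = -124 + p (Y(p, k) = p - 1*124 = p - 124 = -124 + p)
1/(Y(-716, -343) + x(-276, y(-24))) = 1/((-124 - 716) + (-11 - 276)) = 1/(-840 - 287) = 1/(-1127) = -1/1127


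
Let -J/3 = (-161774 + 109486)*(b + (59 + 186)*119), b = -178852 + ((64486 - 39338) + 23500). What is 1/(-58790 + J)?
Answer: -1/15851009126 ≈ -6.3087e-11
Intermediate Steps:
b = -130204 (b = -178852 + (25148 + 23500) = -178852 + 48648 = -130204)
J = -15850950336 (J = -3*(-161774 + 109486)*(-130204 + (59 + 186)*119) = -(-156864)*(-130204 + 245*119) = -(-156864)*(-130204 + 29155) = -(-156864)*(-101049) = -3*5283650112 = -15850950336)
1/(-58790 + J) = 1/(-58790 - 15850950336) = 1/(-15851009126) = -1/15851009126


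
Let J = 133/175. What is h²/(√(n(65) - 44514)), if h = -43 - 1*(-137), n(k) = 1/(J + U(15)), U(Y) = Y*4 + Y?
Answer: -8836*I*√166162514/2719661 ≈ -41.88*I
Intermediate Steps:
J = 19/25 (J = 133*(1/175) = 19/25 ≈ 0.76000)
U(Y) = 5*Y (U(Y) = 4*Y + Y = 5*Y)
n(k) = 25/1894 (n(k) = 1/(19/25 + 5*15) = 1/(19/25 + 75) = 1/(1894/25) = 25/1894)
h = 94 (h = -43 + 137 = 94)
h²/(√(n(65) - 44514)) = 94²/(√(25/1894 - 44514)) = 8836/(√(-84309491/1894)) = 8836/((31*I*√166162514/1894)) = 8836*(-I*√166162514/2719661) = -8836*I*√166162514/2719661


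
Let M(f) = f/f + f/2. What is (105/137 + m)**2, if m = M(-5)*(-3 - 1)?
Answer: 859329/18769 ≈ 45.784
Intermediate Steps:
M(f) = 1 + f/2 (M(f) = 1 + f*(1/2) = 1 + f/2)
m = 6 (m = (1 + (1/2)*(-5))*(-3 - 1) = (1 - 5/2)*(-4) = -3/2*(-4) = 6)
(105/137 + m)**2 = (105/137 + 6)**2 = (927/137)**2 = 859329/18769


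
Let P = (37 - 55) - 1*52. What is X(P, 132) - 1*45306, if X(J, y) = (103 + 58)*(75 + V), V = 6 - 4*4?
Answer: -34841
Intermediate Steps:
P = -70 (P = -18 - 52 = -70)
V = -10 (V = 6 - 16 = -10)
X(J, y) = 10465 (X(J, y) = (103 + 58)*(75 - 10) = 161*65 = 10465)
X(P, 132) - 1*45306 = 10465 - 1*45306 = 10465 - 45306 = -34841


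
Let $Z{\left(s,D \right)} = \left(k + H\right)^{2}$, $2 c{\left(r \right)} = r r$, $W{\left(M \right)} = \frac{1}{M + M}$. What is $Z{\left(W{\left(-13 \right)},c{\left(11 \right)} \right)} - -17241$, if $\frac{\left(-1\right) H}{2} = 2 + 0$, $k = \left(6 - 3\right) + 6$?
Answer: $17266$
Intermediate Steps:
$k = 9$ ($k = 3 + 6 = 9$)
$H = -4$ ($H = - 2 \left(2 + 0\right) = \left(-2\right) 2 = -4$)
$W{\left(M \right)} = \frac{1}{2 M}$
$c{\left(r \right)} = \frac{r^{2}}{2}$ ($c{\left(r \right)} = \frac{r r}{2} = \frac{r^{2}}{2}$)
$Z{\left(s,D \right)} = 25$ ($Z{\left(s,D \right)} = \left(9 - 4\right)^{2} = 5^{2} = 25$)
$Z{\left(W{\left(-13 \right)},c{\left(11 \right)} \right)} - -17241 = 25 - -17241 = 25 + 17241 = 17266$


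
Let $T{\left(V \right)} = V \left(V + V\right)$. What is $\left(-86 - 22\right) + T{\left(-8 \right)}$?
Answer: $20$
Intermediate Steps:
$T{\left(V \right)} = 2 V^{2}$ ($T{\left(V \right)} = V 2 V = 2 V^{2}$)
$\left(-86 - 22\right) + T{\left(-8 \right)} = \left(-86 - 22\right) + 2 \left(-8\right)^{2} = -108 + 2 \cdot 64 = -108 + 128 = 20$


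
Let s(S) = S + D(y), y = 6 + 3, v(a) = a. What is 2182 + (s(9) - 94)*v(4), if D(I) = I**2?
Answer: 2166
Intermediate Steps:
y = 9
s(S) = 81 + S (s(S) = S + 9**2 = S + 81 = 81 + S)
2182 + (s(9) - 94)*v(4) = 2182 + ((81 + 9) - 94)*4 = 2182 + (90 - 94)*4 = 2182 - 4*4 = 2182 - 16 = 2166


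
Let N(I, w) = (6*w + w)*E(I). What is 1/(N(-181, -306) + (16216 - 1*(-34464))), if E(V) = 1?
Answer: 1/48538 ≈ 2.0602e-5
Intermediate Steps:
N(I, w) = 7*w (N(I, w) = (6*w + w)*1 = (7*w)*1 = 7*w)
1/(N(-181, -306) + (16216 - 1*(-34464))) = 1/(7*(-306) + (16216 - 1*(-34464))) = 1/(-2142 + (16216 + 34464)) = 1/(-2142 + 50680) = 1/48538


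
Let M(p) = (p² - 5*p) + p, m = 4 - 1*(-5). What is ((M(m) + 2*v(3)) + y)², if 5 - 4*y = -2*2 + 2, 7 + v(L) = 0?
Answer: 17161/16 ≈ 1072.6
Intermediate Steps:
v(L) = -7 (v(L) = -7 + 0 = -7)
m = 9 (m = 4 + 5 = 9)
M(p) = p² - 4*p
y = 7/4 (y = 5/4 - (-2*2 + 2)/4 = 5/4 - (-4 + 2)/4 = 5/4 - ¼*(-2) = 5/4 + ½ = 7/4 ≈ 1.7500)
((M(m) + 2*v(3)) + y)² = ((9*(-4 + 9) + 2*(-7)) + 7/4)² = ((9*5 - 14) + 7/4)² = ((45 - 14) + 7/4)² = (31 + 7/4)² = (131/4)² = 17161/16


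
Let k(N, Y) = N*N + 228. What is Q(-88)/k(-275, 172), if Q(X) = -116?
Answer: -116/75853 ≈ -0.0015293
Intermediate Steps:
k(N, Y) = 228 + N**2 (k(N, Y) = N**2 + 228 = 228 + N**2)
Q(-88)/k(-275, 172) = -116/(228 + (-275)**2) = -116/(228 + 75625) = -116/75853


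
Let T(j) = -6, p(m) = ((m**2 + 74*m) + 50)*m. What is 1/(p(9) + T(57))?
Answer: 1/7167 ≈ 0.00013953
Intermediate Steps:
p(m) = m*(50 + m**2 + 74*m) (p(m) = (50 + m**2 + 74*m)*m = m*(50 + m**2 + 74*m))
1/(p(9) + T(57)) = 1/(9*(50 + 9**2 + 74*9) - 6) = 1/(9*(50 + 81 + 666) - 6) = 1/(9*797 - 6) = 1/(7173 - 6) = 1/7167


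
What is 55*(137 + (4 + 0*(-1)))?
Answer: 7755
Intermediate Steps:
55*(137 + (4 + 0*(-1))) = 55*(137 + (4 + 0)) = 55*(137 + 4) = 55*141 = 7755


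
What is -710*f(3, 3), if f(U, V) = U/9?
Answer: -710/3 ≈ -236.67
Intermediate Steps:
f(U, V) = U/9 (f(U, V) = U*(1/9) = U/9)
-710*f(3, 3) = -710*3/9 = -710*1/3 = -710/3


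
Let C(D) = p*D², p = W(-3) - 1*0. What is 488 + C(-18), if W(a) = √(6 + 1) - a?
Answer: 1460 + 324*√7 ≈ 2317.2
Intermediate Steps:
W(a) = √7 - a
p = 3 + √7 (p = (√7 - 1*(-3)) - 1*0 = (√7 + 3) + 0 = (3 + √7) + 0 = 3 + √7 ≈ 5.6458)
C(D) = D²*(3 + √7) (C(D) = (3 + √7)*D² = D²*(3 + √7))
488 + C(-18) = 488 + (-18)²*(3 + √7) = 488 + 324*(3 + √7) = 488 + (972 + 324*√7) = 1460 + 324*√7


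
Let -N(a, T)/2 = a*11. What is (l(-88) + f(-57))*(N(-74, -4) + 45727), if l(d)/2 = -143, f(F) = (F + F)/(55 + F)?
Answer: -10844295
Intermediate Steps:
f(F) = 2*F/(55 + F) (f(F) = (2*F)/(55 + F) = 2*F/(55 + F))
l(d) = -286 (l(d) = 2*(-143) = -286)
N(a, T) = -22*a (N(a, T) = -2*a*11 = -22*a)
(l(-88) + f(-57))*(N(-74, -4) + 45727) = (-286 + 2*(-57)/(55 - 57))*(-22*(-74) + 45727) = (-286 + 2*(-57)/(-2))*(1628 + 45727) = (-286 + 2*(-57)*(-1/2))*47355 = (-286 + 57)*47355 = -229*47355 = -10844295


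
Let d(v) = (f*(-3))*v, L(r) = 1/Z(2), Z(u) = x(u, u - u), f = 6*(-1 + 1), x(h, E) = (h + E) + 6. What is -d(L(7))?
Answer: 0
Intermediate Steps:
x(h, E) = 6 + E + h (x(h, E) = (E + h) + 6 = 6 + E + h)
f = 0 (f = 6*0 = 0)
Z(u) = 6 + u (Z(u) = 6 + (u - u) + u = 6 + 0 + u = 6 + u)
L(r) = ⅛ (L(r) = 1/(6 + 2) = 1/8 = ⅛)
d(v) = 0 (d(v) = (0*(-3))*v = 0*v = 0)
-d(L(7)) = -1*0 = 0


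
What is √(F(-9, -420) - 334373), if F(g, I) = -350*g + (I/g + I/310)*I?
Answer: I*√336594063/31 ≈ 591.82*I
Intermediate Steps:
F(g, I) = -350*g + I*(I/310 + I/g) (F(g, I) = -350*g + (I/g + I*(1/310))*I = -350*g + (I/g + I/310)*I = -350*g + (I/310 + I/g)*I = -350*g + I*(I/310 + I/g))
√(F(-9, -420) - 334373) = √((-350*(-9) + (1/310)*(-420)² + (-420)²/(-9)) - 334373) = √((3150 + (1/310)*176400 + 176400*(-⅑)) - 334373) = √((3150 + 17640/31 - 19600) - 334373) = √(-492310/31 - 334373) = √(-10857873/31) = I*√336594063/31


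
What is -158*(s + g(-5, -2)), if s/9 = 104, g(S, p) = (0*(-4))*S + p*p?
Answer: -148520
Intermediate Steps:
g(S, p) = p² (g(S, p) = 0*S + p² = 0 + p² = p²)
s = 936 (s = 9*104 = 936)
-158*(s + g(-5, -2)) = -158*(936 + (-2)²) = -158*(936 + 4) = -158*940 = -148520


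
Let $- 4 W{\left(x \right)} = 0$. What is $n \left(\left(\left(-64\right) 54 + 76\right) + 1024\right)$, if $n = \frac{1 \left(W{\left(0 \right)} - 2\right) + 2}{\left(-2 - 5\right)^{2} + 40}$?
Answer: $0$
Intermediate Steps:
$W{\left(x \right)} = 0$ ($W{\left(x \right)} = \left(- \frac{1}{4}\right) 0 = 0$)
$n = 0$ ($n = \frac{1 \left(0 - 2\right) + 2}{\left(-2 - 5\right)^{2} + 40} = \frac{1 \left(-2\right) + 2}{\left(-7\right)^{2} + 40} = \frac{-2 + 2}{49 + 40} = \frac{0}{89} = 0 \cdot \frac{1}{89} = 0$)
$n \left(\left(\left(-64\right) 54 + 76\right) + 1024\right) = 0 \left(\left(\left(-64\right) 54 + 76\right) + 1024\right) = 0 \left(\left(-3456 + 76\right) + 1024\right) = 0 \left(-3380 + 1024\right) = 0 \left(-2356\right) = 0$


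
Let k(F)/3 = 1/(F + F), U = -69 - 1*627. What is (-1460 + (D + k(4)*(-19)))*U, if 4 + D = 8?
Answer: 1018335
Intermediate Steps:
U = -696 (U = -69 - 627 = -696)
k(F) = 3/(2*F) (k(F) = 3/(F + F) = 3/((2*F)) = 3*(1/(2*F)) = 3/(2*F))
D = 4 (D = -4 + 8 = 4)
(-1460 + (D + k(4)*(-19)))*U = (-1460 + (4 + ((3/2)/4)*(-19)))*(-696) = (-1460 + (4 + ((3/2)*(¼))*(-19)))*(-696) = (-1460 + (4 + (3/8)*(-19)))*(-696) = (-1460 + (4 - 57/8))*(-696) = (-1460 - 25/8)*(-696) = -11705/8*(-696) = 1018335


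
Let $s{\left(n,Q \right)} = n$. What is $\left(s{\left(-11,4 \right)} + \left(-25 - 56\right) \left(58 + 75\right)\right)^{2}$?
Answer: $116294656$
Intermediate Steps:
$\left(s{\left(-11,4 \right)} + \left(-25 - 56\right) \left(58 + 75\right)\right)^{2} = \left(-11 + \left(-25 - 56\right) \left(58 + 75\right)\right)^{2} = \left(-11 - 10773\right)^{2} = \left(-10784\right)^{2} = 116294656$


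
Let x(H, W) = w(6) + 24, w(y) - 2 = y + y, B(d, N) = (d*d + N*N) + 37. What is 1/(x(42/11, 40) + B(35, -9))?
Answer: 1/1381 ≈ 0.00072411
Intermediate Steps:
B(d, N) = 37 + N**2 + d**2 (B(d, N) = (d**2 + N**2) + 37 = (N**2 + d**2) + 37 = 37 + N**2 + d**2)
w(y) = 2 + 2*y (w(y) = 2 + (y + y) = 2 + 2*y)
x(H, W) = 38 (x(H, W) = (2 + 2*6) + 24 = (2 + 12) + 24 = 14 + 24 = 38)
1/(x(42/11, 40) + B(35, -9)) = 1/(38 + (37 + (-9)**2 + 35**2)) = 1/(38 + (37 + 81 + 1225)) = 1/(38 + 1343) = 1/1381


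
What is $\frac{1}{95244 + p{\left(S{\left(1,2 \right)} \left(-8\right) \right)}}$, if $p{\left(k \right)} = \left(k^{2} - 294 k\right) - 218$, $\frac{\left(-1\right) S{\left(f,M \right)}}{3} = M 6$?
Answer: $\frac{1}{93298} \approx 1.0718 \cdot 10^{-5}$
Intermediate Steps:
$S{\left(f,M \right)} = - 18 M$ ($S{\left(f,M \right)} = - 3 M 6 = - 3 \cdot 6 M = - 18 M$)
$p{\left(k \right)} = -218 + k^{2} - 294 k$
$\frac{1}{95244 + p{\left(S{\left(1,2 \right)} \left(-8\right) \right)}} = \frac{1}{95244 - \left(218 - 82944 + 294 \left(\left(-18\right) 2\right) \left(-8\right)\right)} = \frac{1}{95244 - \left(218 - 82944 + 294 \left(-36\right) \left(-8\right)\right)} = \frac{1}{95244 - \left(84890 - 82944\right)} = \frac{1}{95244 - 1946} = \frac{1}{93298}$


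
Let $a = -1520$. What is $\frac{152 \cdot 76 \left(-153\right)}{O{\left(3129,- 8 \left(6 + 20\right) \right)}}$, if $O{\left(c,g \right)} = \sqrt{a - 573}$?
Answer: $\frac{1767456 i \sqrt{2093}}{2093} \approx 38634.0 i$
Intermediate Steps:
$O{\left(c,g \right)} = i \sqrt{2093}$ ($O{\left(c,g \right)} = \sqrt{-1520 - 573} = \sqrt{-2093} = i \sqrt{2093}$)
$\frac{152 \cdot 76 \left(-153\right)}{O{\left(3129,- 8 \left(6 + 20\right) \right)}} = \frac{152 \cdot 76 \left(-153\right)}{i \sqrt{2093}} = 11552 \left(-153\right) \left(- \frac{i \sqrt{2093}}{2093}\right) = - 1767456 \left(- \frac{i \sqrt{2093}}{2093}\right) = \frac{1767456 i \sqrt{2093}}{2093}$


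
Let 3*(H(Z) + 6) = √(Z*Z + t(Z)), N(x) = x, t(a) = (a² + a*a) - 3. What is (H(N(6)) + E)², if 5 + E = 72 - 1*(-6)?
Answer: (201 + √105)²/9 ≈ 4958.4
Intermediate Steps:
t(a) = -3 + 2*a² (t(a) = (a² + a²) - 3 = 2*a² - 3 = -3 + 2*a²)
E = 73 (E = -5 + (72 - 1*(-6)) = -5 + (72 + 6) = -5 + 78 = 73)
H(Z) = -6 + √(-3 + 3*Z²)/3 (H(Z) = -6 + √(Z*Z + (-3 + 2*Z²))/3 = -6 + √(Z² + (-3 + 2*Z²))/3 = -6 + √(-3 + 3*Z²)/3)
(H(N(6)) + E)² = ((-6 + √(-3 + 3*6²)/3) + 73)² = ((-6 + √(-3 + 3*36)/3) + 73)² = ((-6 + √(-3 + 108)/3) + 73)² = ((-6 + √105/3) + 73)² = (67 + √105/3)²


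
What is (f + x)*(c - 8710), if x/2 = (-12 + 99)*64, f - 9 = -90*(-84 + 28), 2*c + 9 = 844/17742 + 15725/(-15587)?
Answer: -500091690178255/3545443 ≈ -1.4105e+8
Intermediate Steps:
c = -688684627/138272277 (c = -9/2 + (844/17742 + 15725/(-15587))/2 = -9/2 + (844*(1/17742) + 15725*(-1/15587))/2 = -9/2 + (422/8871 - 15725/15587)/2 = -9/2 + (½)*(-132918761/138272277) = -9/2 - 132918761/276544554 = -688684627/138272277 ≈ -4.9806)
f = 5049 (f = 9 - 90*(-84 + 28) = 9 - 90*(-56) = 9 + 5040 = 5049)
x = 11136 (x = 2*((-12 + 99)*64) = 2*(87*64) = 2*5568 = 11136)
(f + x)*(c - 8710) = (5049 + 11136)*(-688684627/138272277 - 8710) = 16185*(-1205040217297/138272277) = -500091690178255/3545443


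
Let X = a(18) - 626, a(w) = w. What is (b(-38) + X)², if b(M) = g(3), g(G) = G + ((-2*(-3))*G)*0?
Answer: 366025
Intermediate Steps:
X = -608 (X = 18 - 626 = -608)
g(G) = G (g(G) = G + (6*G)*0 = G + 0 = G)
b(M) = 3
(b(-38) + X)² = (3 - 608)² = (-605)² = 366025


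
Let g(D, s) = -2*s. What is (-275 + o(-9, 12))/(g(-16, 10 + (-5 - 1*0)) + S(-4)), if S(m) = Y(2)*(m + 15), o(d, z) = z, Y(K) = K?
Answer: -263/12 ≈ -21.917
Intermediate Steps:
S(m) = 30 + 2*m (S(m) = 2*(m + 15) = 2*(15 + m) = 30 + 2*m)
(-275 + o(-9, 12))/(g(-16, 10 + (-5 - 1*0)) + S(-4)) = (-275 + 12)/(-2*(10 + (-5 - 1*0)) + (30 + 2*(-4))) = -263/(-2*(10 + (-5 + 0)) + (30 - 8)) = -263/(-2*(10 - 5) + 22) = -263/(-2*5 + 22) = -263/(-10 + 22) = -263/12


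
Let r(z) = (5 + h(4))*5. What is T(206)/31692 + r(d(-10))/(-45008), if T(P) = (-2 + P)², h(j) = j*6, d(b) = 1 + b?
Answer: 5369131/4098832 ≈ 1.3099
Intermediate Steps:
h(j) = 6*j
r(z) = 145 (r(z) = (5 + 6*4)*5 = (5 + 24)*5 = 29*5 = 145)
T(206)/31692 + r(d(-10))/(-45008) = (-2 + 206)²/31692 + 145/(-45008) = 204²*(1/31692) + 145*(-1/45008) = 41616*(1/31692) - 5/1552 = 3468/2641 - 5/1552 = 5369131/4098832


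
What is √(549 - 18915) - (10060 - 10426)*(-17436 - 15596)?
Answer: -12089712 + I*√18366 ≈ -1.209e+7 + 135.52*I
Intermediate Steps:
√(549 - 18915) - (10060 - 10426)*(-17436 - 15596) = √(-18366) - (-366)*(-33032) = I*√18366 - 1*12089712 = I*√18366 - 12089712 = -12089712 + I*√18366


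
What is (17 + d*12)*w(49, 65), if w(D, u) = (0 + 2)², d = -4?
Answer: -124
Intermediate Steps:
w(D, u) = 4 (w(D, u) = 2² = 4)
(17 + d*12)*w(49, 65) = (17 - 4*12)*4 = (17 - 48)*4 = -31*4 = -124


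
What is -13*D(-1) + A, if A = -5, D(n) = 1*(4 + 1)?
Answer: -70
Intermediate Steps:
D(n) = 5 (D(n) = 1*5 = 5)
-13*D(-1) + A = -13*5 - 5 = -65 - 5 = -70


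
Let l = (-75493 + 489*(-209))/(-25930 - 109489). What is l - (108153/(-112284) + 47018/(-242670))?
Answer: 506159077384441/204993959017740 ≈ 2.4691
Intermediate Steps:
l = 177694/135419 (l = (-75493 - 102201)/(-135419) = -177694*(-1/135419) = 177694/135419 ≈ 1.3122)
l - (108153/(-112284) + 47018/(-242670)) = 177694/135419 - (108153/(-112284) + 47018/(-242670)) = 177694/135419 - (108153*(-1/112284) + 47018*(-1/242670)) = 177694/135419 - (-12017/12476 - 23509/121335) = 177694/135419 - 1*(-1751380979/1513775460) = 177694/135419 + 1751380979/1513775460 = 506159077384441/204993959017740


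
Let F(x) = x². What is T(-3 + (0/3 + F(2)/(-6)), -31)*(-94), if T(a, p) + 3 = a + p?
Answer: 10622/3 ≈ 3540.7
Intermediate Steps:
T(a, p) = -3 + a + p (T(a, p) = -3 + (a + p) = -3 + a + p)
T(-3 + (0/3 + F(2)/(-6)), -31)*(-94) = (-3 + (-3 + (0/3 + 2²/(-6))) - 31)*(-94) = (-3 + (-3 + (0*(⅓) + 4*(-⅙))) - 31)*(-94) = (-3 + (-3 + (0 - ⅔)) - 31)*(-94) = (-3 + (-3 - ⅔) - 31)*(-94) = (-3 - 11/3 - 31)*(-94) = -113/3*(-94) = 10622/3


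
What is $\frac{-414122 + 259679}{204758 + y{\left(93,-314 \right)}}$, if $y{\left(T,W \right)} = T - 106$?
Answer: $- \frac{154443}{204745} \approx -0.75432$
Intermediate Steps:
$y{\left(T,W \right)} = -106 + T$
$\frac{-414122 + 259679}{204758 + y{\left(93,-314 \right)}} = \frac{-414122 + 259679}{204758 + \left(-106 + 93\right)} = - \frac{154443}{204758 - 13} = - \frac{154443}{204745}$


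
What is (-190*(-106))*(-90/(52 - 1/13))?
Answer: -104728/3 ≈ -34909.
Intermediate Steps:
(-190*(-106))*(-90/(52 - 1/13)) = 20140*(-90/(52 - 1*1/13)) = 20140*(-90/(52 - 1/13)) = 20140*(-90/675/13) = 20140*(-90*13/675) = 20140*(-26/15) = -104728/3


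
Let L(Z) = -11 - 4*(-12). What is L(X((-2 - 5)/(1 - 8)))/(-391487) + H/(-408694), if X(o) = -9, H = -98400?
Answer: 19253599561/79999193989 ≈ 0.24067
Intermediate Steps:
L(Z) = 37 (L(Z) = -11 + 48 = 37)
L(X((-2 - 5)/(1 - 8)))/(-391487) + H/(-408694) = 37/(-391487) - 98400/(-408694) = 37*(-1/391487) - 98400*(-1/408694) = -37/391487 + 49200/204347 = 19253599561/79999193989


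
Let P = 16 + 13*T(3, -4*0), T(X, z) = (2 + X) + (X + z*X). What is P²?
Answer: 14400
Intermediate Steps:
T(X, z) = 2 + 2*X + X*z (T(X, z) = (2 + X) + (X + X*z) = 2 + 2*X + X*z)
P = 120 (P = 16 + 13*(2 + 2*3 + 3*(-4*0)) = 16 + 13*(2 + 6 + 3*0) = 16 + 13*(2 + 6 + 0) = 16 + 13*8 = 16 + 104 = 120)
P² = 120² = 14400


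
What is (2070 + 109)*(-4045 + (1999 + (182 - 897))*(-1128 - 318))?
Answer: -4054484911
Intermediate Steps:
(2070 + 109)*(-4045 + (1999 + (182 - 897))*(-1128 - 318)) = 2179*(-4045 + (1999 - 715)*(-1446)) = 2179*(-4045 + 1284*(-1446)) = 2179*(-4045 - 1856664) = 2179*(-1860709) = -4054484911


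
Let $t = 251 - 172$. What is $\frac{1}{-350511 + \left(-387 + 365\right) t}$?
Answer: $- \frac{1}{352249} \approx -2.8389 \cdot 10^{-6}$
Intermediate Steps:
$t = 79$
$\frac{1}{-350511 + \left(-387 + 365\right) t} = \frac{1}{-350511 + \left(-387 + 365\right) 79} = \frac{1}{-350511 - 1738} = \frac{1}{-352249} = - \frac{1}{352249}$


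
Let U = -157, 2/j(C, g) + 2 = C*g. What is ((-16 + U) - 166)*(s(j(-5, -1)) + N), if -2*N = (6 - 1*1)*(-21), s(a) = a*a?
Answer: -107689/6 ≈ -17948.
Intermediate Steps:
j(C, g) = 2/(-2 + C*g)
s(a) = a²
N = 105/2 (N = -(6 - 1*1)*(-21)/2 = -(6 - 1)*(-21)/2 = -5*(-21)/2 = -½*(-105) = 105/2 ≈ 52.500)
((-16 + U) - 166)*(s(j(-5, -1)) + N) = ((-16 - 157) - 166)*((2/(-2 - 5*(-1)))² + 105/2) = (-173 - 166)*((2/(-2 + 5))² + 105/2) = -339*((2/3)² + 105/2) = -339*((2*(⅓))² + 105/2) = -339*((⅔)² + 105/2) = -339*(4/9 + 105/2) = -339*953/18 = -107689/6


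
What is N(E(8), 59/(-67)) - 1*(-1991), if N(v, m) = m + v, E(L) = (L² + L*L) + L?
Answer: 142450/67 ≈ 2126.1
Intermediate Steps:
E(L) = L + 2*L² (E(L) = (L² + L²) + L = 2*L² + L = L + 2*L²)
N(E(8), 59/(-67)) - 1*(-1991) = (59/(-67) + 8*(1 + 2*8)) - 1*(-1991) = (59*(-1/67) + 8*(1 + 16)) + 1991 = (-59/67 + 8*17) + 1991 = (-59/67 + 136) + 1991 = 9053/67 + 1991 = 142450/67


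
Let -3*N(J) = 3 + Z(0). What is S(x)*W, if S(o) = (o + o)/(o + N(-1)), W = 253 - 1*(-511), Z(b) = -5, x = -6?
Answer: 1719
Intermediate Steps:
W = 764 (W = 253 + 511 = 764)
N(J) = 2/3 (N(J) = -(3 - 5)/3 = -1/3*(-2) = 2/3)
S(o) = 2*o/(2/3 + o) (S(o) = (o + o)/(o + 2/3) = (2*o)/(2/3 + o) = 2*o/(2/3 + o))
S(x)*W = (6*(-6)/(2 + 3*(-6)))*764 = (6*(-6)/(2 - 18))*764 = (6*(-6)/(-16))*764 = (6*(-6)*(-1/16))*764 = (9/4)*764 = 1719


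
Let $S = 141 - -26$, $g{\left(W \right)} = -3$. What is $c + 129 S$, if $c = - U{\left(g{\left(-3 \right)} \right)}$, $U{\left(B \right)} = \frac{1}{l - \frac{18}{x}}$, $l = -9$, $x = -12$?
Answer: $\frac{323147}{15} \approx 21543.0$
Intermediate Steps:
$U{\left(B \right)} = - \frac{2}{15}$ ($U{\left(B \right)} = \frac{1}{-9 - \frac{18}{-12}} = \frac{1}{-9 - - \frac{3}{2}} = \frac{1}{-9 + \frac{3}{2}} = \frac{1}{- \frac{15}{2}} = - \frac{2}{15}$)
$S = 167$ ($S = 141 + 26 = 167$)
$c = \frac{2}{15}$ ($c = \left(-1\right) \left(- \frac{2}{15}\right) = \frac{2}{15} \approx 0.13333$)
$c + 129 S = \frac{2}{15} + 129 \cdot 167 = \frac{2}{15} + 21543 = \frac{323147}{15}$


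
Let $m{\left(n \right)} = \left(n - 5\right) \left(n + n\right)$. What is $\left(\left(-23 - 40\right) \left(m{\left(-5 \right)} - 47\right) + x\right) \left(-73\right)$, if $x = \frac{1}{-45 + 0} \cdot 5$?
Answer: $\frac{2193796}{9} \approx 2.4376 \cdot 10^{5}$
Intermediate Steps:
$m{\left(n \right)} = 2 n \left(-5 + n\right)$ ($m{\left(n \right)} = \left(-5 + n\right) 2 n = 2 n \left(-5 + n\right)$)
$x = - \frac{1}{9}$ ($x = \frac{1}{-45} \cdot 5 = \left(- \frac{1}{45}\right) 5 = - \frac{1}{9} \approx -0.11111$)
$\left(\left(-23 - 40\right) \left(m{\left(-5 \right)} - 47\right) + x\right) \left(-73\right) = \left(\left(-23 - 40\right) \left(2 \left(-5\right) \left(-5 - 5\right) - 47\right) - \frac{1}{9}\right) \left(-73\right) = \left(- 63 \left(2 \left(-5\right) \left(-10\right) - 47\right) - \frac{1}{9}\right) \left(-73\right) = \left(- 63 \left(100 - 47\right) - \frac{1}{9}\right) \left(-73\right) = \left(\left(-63\right) 53 - \frac{1}{9}\right) \left(-73\right) = \left(-3339 - \frac{1}{9}\right) \left(-73\right) = \left(- \frac{30052}{9}\right) \left(-73\right) = \frac{2193796}{9}$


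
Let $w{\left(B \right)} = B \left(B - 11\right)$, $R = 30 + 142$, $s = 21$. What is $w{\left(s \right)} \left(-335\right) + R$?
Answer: $-70178$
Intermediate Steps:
$R = 172$
$w{\left(B \right)} = B \left(-11 + B\right)$
$w{\left(s \right)} \left(-335\right) + R = 21 \left(-11 + 21\right) \left(-335\right) + 172 = 21 \cdot 10 \left(-335\right) + 172 = 210 \left(-335\right) + 172 = -70350 + 172 = -70178$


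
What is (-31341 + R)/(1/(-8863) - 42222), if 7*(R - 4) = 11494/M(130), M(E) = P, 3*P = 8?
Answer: 1089129755/1496854348 ≈ 0.72761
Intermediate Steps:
P = 8/3 (P = (⅓)*8 = 8/3 ≈ 2.6667)
M(E) = 8/3
R = 2479/4 (R = 4 + (11494/(8/3))/7 = 4 + (11494*(3/8))/7 = 4 + (⅐)*(17241/4) = 4 + 2463/4 = 2479/4 ≈ 619.75)
(-31341 + R)/(1/(-8863) - 42222) = (-31341 + 2479/4)/(1/(-8863) - 42222) = -122885/(4*(-1/8863 - 42222)) = -122885/(4*(-374213587/8863)) = -122885/4*(-8863/374213587) = 1089129755/1496854348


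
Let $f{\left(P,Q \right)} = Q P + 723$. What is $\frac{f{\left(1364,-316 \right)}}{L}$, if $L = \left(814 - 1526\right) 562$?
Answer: $\frac{430301}{400144} \approx 1.0754$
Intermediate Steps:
$f{\left(P,Q \right)} = 723 + P Q$ ($f{\left(P,Q \right)} = P Q + 723 = 723 + P Q$)
$L = -400144$ ($L = \left(-712\right) 562 = -400144$)
$\frac{f{\left(1364,-316 \right)}}{L} = \frac{723 + 1364 \left(-316\right)}{-400144} = \left(723 - 431024\right) \left(- \frac{1}{400144}\right) = \left(-430301\right) \left(- \frac{1}{400144}\right) = \frac{430301}{400144}$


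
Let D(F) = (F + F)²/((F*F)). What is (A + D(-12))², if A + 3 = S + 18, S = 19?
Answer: 1444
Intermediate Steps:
A = 34 (A = -3 + (19 + 18) = -3 + 37 = 34)
D(F) = 4 (D(F) = (2*F)²/(F²) = (4*F²)/F² = 4)
(A + D(-12))² = (34 + 4)² = 38² = 1444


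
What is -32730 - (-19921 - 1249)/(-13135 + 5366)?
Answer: -254300540/7769 ≈ -32733.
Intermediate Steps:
-32730 - (-19921 - 1249)/(-13135 + 5366) = -32730 - (-21170)/(-7769) = -32730 - (-21170)*(-1)/7769 = -32730 - 1*21170/7769 = -32730 - 21170/7769 = -254300540/7769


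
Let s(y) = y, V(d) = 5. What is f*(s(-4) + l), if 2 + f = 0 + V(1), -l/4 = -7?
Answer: 72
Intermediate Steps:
l = 28 (l = -4*(-7) = 28)
f = 3 (f = -2 + (0 + 5) = -2 + 5 = 3)
f*(s(-4) + l) = 3*(-4 + 28) = 3*24 = 72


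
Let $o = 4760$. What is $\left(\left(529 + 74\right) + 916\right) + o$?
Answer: $6279$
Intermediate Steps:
$\left(\left(529 + 74\right) + 916\right) + o = \left(\left(529 + 74\right) + 916\right) + 4760 = \left(603 + 916\right) + 4760 = 1519 + 4760 = 6279$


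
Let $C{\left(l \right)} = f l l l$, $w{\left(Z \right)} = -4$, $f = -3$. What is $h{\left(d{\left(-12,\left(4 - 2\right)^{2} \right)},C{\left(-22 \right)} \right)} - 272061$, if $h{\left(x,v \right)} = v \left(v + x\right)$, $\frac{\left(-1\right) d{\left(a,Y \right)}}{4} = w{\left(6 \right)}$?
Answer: $1020658179$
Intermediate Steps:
$d{\left(a,Y \right)} = 16$ ($d{\left(a,Y \right)} = \left(-4\right) \left(-4\right) = 16$)
$C{\left(l \right)} = - 3 l^{3}$ ($C{\left(l \right)} = - 3 l l l = - 3 l^{2} l = - 3 l^{3}$)
$h{\left(d{\left(-12,\left(4 - 2\right)^{2} \right)},C{\left(-22 \right)} \right)} - 272061 = - 3 \left(-22\right)^{3} \left(- 3 \left(-22\right)^{3} + 16\right) - 272061 = \left(-3\right) \left(-10648\right) \left(\left(-3\right) \left(-10648\right) + 16\right) - 272061 = 31944 \left(31944 + 16\right) - 272061 = 31944 \cdot 31960 - 272061 = 1020930240 - 272061 = 1020658179$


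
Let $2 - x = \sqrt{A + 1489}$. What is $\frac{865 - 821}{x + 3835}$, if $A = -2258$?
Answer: $\frac{84414}{7361669} + \frac{22 i \sqrt{769}}{7361669} \approx 0.011467 + 8.2872 \cdot 10^{-5} i$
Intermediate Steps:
$x = 2 - i \sqrt{769}$ ($x = 2 - \sqrt{-2258 + 1489} = 2 - \sqrt{-769} = 2 - i \sqrt{769} \approx 2.0 - 27.731 i$)
$\frac{865 - 821}{x + 3835} = \frac{865 - 821}{\left(2 - i \sqrt{769}\right) + 3835} = \frac{44}{3837 - i \sqrt{769}}$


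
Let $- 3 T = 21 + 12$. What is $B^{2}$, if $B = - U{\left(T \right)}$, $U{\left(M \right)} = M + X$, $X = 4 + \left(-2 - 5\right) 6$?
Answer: $2401$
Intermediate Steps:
$X = -38$ ($X = 4 - 42 = -38$)
$T = -11$ ($T = - \frac{21 + 12}{3} = \left(- \frac{1}{3}\right) 33 = -11$)
$U{\left(M \right)} = -38 + M$ ($U{\left(M \right)} = M - 38 = -38 + M$)
$B = 49$ ($B = - (-38 - 11) = \left(-1\right) \left(-49\right) = 49$)
$B^{2} = 49^{2} = 2401$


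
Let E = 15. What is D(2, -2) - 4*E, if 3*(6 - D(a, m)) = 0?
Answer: -54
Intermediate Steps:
D(a, m) = 6 (D(a, m) = 6 - 1/3*0 = 6 + 0 = 6)
D(2, -2) - 4*E = 6 - 4*15 = 6 - 60 = -54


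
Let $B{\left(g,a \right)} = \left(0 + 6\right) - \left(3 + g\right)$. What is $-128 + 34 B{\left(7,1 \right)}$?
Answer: $-264$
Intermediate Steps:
$B{\left(g,a \right)} = 3 - g$ ($B{\left(g,a \right)} = 6 - \left(3 + g\right) = 3 - g$)
$-128 + 34 B{\left(7,1 \right)} = -128 + 34 \left(3 - 7\right) = -128 + 34 \left(-4\right) = -128 - 136 = -264$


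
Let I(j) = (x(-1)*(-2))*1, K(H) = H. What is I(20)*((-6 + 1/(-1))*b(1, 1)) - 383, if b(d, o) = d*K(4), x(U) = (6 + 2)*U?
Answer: -831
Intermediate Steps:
x(U) = 8*U
b(d, o) = 4*d (b(d, o) = d*4 = 4*d)
I(j) = 16 (I(j) = ((8*(-1))*(-2))*1 = -8*(-2)*1 = 16*1 = 16)
I(20)*((-6 + 1/(-1))*b(1, 1)) - 383 = 16*((-6 + 1/(-1))*(4*1)) - 383 = 16*((-6 - 1)*4) - 383 = 16*(-7*4) - 383 = 16*(-28) - 383 = -448 - 383 = -831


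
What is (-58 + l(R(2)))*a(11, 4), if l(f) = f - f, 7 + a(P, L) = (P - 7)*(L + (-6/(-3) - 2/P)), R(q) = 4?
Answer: -10382/11 ≈ -943.82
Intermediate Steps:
a(P, L) = -7 + (-7 + P)*(2 + L - 2/P) (a(P, L) = -7 + (P - 7)*(L + (-6/(-3) - 2/P)) = -7 + (-7 + P)*(L + (-6*(-⅓) - 2/P)) = -7 + (-7 + P)*(L + (2 - 2/P)) = -7 + (-7 + P)*(2 + L - 2/P))
l(f) = 0
(-58 + l(R(2)))*a(11, 4) = (-58 + 0)*(-23 - 7*4 + 2*11 + 14/11 + 4*11) = -58*(-23 - 28 + 22 + 14*(1/11) + 44) = -58*(-23 - 28 + 22 + 14/11 + 44) = -58*179/11 = -10382/11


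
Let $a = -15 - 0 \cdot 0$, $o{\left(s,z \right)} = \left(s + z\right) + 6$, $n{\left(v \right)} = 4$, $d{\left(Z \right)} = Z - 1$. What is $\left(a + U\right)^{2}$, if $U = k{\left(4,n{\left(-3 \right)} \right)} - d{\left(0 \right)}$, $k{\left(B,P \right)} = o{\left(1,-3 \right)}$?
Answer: $100$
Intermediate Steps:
$d{\left(Z \right)} = -1 + Z$ ($d{\left(Z \right)} = Z - 1 = -1 + Z$)
$o{\left(s,z \right)} = 6 + s + z$
$k{\left(B,P \right)} = 4$ ($k{\left(B,P \right)} = 6 + 1 - 3 = 4$)
$U = 5$ ($U = 4 - \left(-1 + 0\right) = 4 - -1 = 4 + 1 = 5$)
$a = -15$ ($a = -15 - 0 = -15 + 0 = -15$)
$\left(a + U\right)^{2} = \left(-15 + 5\right)^{2} = \left(-10\right)^{2} = 100$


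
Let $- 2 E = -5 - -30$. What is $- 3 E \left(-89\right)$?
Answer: $- \frac{6675}{2} \approx -3337.5$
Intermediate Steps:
$E = - \frac{25}{2}$ ($E = - \frac{-5 - -30}{2} = - \frac{-5 + 30}{2} = \left(- \frac{1}{2}\right) 25 = - \frac{25}{2} \approx -12.5$)
$- 3 E \left(-89\right) = \left(-3\right) \left(- \frac{25}{2}\right) \left(-89\right) = \frac{75}{2} \left(-89\right) = - \frac{6675}{2}$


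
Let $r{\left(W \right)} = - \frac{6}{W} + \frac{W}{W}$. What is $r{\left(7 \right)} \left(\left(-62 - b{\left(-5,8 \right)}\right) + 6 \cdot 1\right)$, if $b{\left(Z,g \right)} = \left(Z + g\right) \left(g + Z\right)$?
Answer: $- \frac{65}{7} \approx -9.2857$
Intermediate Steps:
$r{\left(W \right)} = 1 - \frac{6}{W}$ ($r{\left(W \right)} = - \frac{6}{W} + 1 = 1 - \frac{6}{W}$)
$b{\left(Z,g \right)} = \left(Z + g\right)^{2}$ ($b{\left(Z,g \right)} = \left(Z + g\right) \left(Z + g\right) = \left(Z + g\right)^{2}$)
$r{\left(7 \right)} \left(\left(-62 - b{\left(-5,8 \right)}\right) + 6 \cdot 1\right) = \frac{-6 + 7}{7} \left(\left(-62 - \left(-5 + 8\right)^{2}\right) + 6 \cdot 1\right) = \frac{1}{7} \cdot 1 \left(\left(-62 - 3^{2}\right) + 6\right) = \frac{\left(-62 - 9\right) + 6}{7} = \frac{-71 + 6}{7} = \frac{1}{7} \left(-65\right) = - \frac{65}{7}$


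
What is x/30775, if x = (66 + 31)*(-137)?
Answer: -13289/30775 ≈ -0.43181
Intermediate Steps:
x = -13289 (x = 97*(-137) = -13289)
x/30775 = -13289/30775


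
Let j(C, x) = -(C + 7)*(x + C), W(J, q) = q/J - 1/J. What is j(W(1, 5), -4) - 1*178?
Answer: -178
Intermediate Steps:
W(J, q) = -1/J + q/J
j(C, x) = -(7 + C)*(C + x)
j(W(1, 5), -4) - 1*178 = (-((-1 + 5)/1)² - 7*(-1 + 5)/1 - 7*(-4) - 1*(-1 + 5)/1*(-4)) - 1*178 = (-(1*4)² - 7*4 + 28 - 1*1*4*(-4)) - 178 = (-1*4² - 7*4 + 28 - 1*4*(-4)) - 178 = (-1*16 - 28 + 28 + 16) - 178 = (-16 - 28 + 28 + 16) - 178 = 0 - 178 = -178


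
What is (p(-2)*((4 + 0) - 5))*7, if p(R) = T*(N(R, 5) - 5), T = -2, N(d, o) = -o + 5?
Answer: -70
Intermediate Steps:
N(d, o) = 5 - o
p(R) = 10 (p(R) = -2*((5 - 1*5) - 5) = -2*((5 - 5) - 5) = -2*(0 - 5) = -2*(-5) = 10)
(p(-2)*((4 + 0) - 5))*7 = (10*((4 + 0) - 5))*7 = (10*(4 - 5))*7 = (10*(-1))*7 = -10*7 = -70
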